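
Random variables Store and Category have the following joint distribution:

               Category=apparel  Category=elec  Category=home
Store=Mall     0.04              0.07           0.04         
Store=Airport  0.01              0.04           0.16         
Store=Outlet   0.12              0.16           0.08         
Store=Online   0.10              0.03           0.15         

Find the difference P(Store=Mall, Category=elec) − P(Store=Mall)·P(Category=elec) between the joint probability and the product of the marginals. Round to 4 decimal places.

0.0250

P(Store=Mall) = 0.04 + 0.07 + 0.04 = 0.15.
P(Category=elec) = 0.07 + 0.04 + 0.16 + 0.03 = 0.30.
P(Store=Mall, Category=elec) − P(Store=Mall)P(Category=elec) = 0.07 − 0.15×0.30 = 0.0250.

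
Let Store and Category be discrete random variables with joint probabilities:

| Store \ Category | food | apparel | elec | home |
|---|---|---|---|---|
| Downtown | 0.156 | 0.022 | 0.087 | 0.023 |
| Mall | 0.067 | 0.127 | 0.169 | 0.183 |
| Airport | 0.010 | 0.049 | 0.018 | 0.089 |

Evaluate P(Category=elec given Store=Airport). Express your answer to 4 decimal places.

0.1084

P(Store=Airport) = 0.010 + 0.049 + 0.018 + 0.089 = 0.166.
P(Category=elec | Store=Airport) = 0.018/0.166 = 0.1084.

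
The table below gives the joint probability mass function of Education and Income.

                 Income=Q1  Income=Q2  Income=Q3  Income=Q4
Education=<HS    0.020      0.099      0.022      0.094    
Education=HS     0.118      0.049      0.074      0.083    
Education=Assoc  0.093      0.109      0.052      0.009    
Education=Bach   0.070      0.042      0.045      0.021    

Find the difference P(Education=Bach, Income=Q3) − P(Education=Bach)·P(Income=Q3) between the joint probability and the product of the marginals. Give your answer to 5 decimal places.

P(Education=Bach) = 0.070 + 0.042 + 0.045 + 0.021 = 0.178.
P(Income=Q3) = 0.022 + 0.074 + 0.052 + 0.045 = 0.193.
P(Education=Bach, Income=Q3) − P(Education=Bach)P(Income=Q3) = 0.045 − 0.178×0.193 = 0.01065.

0.01065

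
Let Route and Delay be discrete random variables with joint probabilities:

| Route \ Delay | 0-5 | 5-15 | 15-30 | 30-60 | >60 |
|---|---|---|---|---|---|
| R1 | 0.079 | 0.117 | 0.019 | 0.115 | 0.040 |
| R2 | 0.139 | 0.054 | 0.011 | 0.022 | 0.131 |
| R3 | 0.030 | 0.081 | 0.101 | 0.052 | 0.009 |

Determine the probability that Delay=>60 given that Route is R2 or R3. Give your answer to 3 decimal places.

P(Route=R2) = 0.139 + 0.054 + 0.011 + 0.022 + 0.131 = 0.357.
P(Route=R3) = 0.030 + 0.081 + 0.101 + 0.052 + 0.009 = 0.273.
P(Route ∈ {R2, R3}) = 0.357 + 0.273 = 0.630; P(Delay=>60, Route ∈ {R2, R3}) = 0.131 + 0.009 = 0.140.
P(Delay=>60 | Route ∈ {R2, R3}) = 0.140/0.630 = 0.222.

0.222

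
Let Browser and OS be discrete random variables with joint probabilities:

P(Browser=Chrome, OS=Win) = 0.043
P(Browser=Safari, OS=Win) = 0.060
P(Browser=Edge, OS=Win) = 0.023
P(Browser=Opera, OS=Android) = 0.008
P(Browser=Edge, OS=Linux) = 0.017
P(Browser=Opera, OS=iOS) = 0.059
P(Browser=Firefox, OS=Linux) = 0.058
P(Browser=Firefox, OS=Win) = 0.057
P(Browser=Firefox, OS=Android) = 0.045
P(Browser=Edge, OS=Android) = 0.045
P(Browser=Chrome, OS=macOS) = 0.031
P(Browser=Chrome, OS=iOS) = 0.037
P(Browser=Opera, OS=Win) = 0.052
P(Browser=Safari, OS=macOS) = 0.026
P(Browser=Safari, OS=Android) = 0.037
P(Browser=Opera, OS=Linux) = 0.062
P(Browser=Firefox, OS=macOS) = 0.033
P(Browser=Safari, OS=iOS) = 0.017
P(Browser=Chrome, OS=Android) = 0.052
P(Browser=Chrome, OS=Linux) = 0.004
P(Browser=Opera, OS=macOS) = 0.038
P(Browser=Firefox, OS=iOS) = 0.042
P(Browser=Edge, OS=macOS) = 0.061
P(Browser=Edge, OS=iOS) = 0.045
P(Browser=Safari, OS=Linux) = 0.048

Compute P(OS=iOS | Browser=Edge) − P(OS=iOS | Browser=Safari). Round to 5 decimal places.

P(Browser=Edge) = 0.023 + 0.061 + 0.017 + 0.045 + 0.045 = 0.191; P(OS=iOS | Browser=Edge) = 0.045/0.191 = 0.235602.
P(Browser=Safari) = 0.060 + 0.026 + 0.048 + 0.017 + 0.037 = 0.188; P(OS=iOS | Browser=Safari) = 0.017/0.188 = 0.090426.
Difference = 0.14518.

0.14518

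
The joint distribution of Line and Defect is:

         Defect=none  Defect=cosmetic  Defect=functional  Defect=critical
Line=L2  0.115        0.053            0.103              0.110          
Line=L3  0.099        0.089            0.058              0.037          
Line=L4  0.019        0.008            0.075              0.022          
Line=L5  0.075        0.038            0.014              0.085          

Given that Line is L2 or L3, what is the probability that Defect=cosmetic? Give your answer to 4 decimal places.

P(Line=L2) = 0.115 + 0.053 + 0.103 + 0.110 = 0.381.
P(Line=L3) = 0.099 + 0.089 + 0.058 + 0.037 = 0.283.
P(Line ∈ {L2, L3}) = 0.381 + 0.283 = 0.664; P(Defect=cosmetic, Line ∈ {L2, L3}) = 0.053 + 0.089 = 0.142.
P(Defect=cosmetic | Line ∈ {L2, L3}) = 0.142/0.664 = 0.2139.

0.2139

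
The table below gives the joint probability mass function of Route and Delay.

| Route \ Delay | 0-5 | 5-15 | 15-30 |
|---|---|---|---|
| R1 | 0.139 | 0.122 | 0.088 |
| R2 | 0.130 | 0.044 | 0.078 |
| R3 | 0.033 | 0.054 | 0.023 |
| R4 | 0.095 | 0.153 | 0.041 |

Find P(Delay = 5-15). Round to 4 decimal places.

0.3730

P(Delay=5-15) = 0.122 + 0.044 + 0.054 + 0.153 = 0.373.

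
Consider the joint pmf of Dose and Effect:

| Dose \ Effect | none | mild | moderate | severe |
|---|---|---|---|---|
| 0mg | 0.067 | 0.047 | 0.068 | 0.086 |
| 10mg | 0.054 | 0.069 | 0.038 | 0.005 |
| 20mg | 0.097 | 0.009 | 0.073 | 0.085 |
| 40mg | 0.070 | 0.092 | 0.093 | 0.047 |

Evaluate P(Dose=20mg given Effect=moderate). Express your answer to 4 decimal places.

P(Effect=moderate) = 0.068 + 0.038 + 0.073 + 0.093 = 0.272.
P(Dose=20mg | Effect=moderate) = 0.073/0.272 = 0.2684.

0.2684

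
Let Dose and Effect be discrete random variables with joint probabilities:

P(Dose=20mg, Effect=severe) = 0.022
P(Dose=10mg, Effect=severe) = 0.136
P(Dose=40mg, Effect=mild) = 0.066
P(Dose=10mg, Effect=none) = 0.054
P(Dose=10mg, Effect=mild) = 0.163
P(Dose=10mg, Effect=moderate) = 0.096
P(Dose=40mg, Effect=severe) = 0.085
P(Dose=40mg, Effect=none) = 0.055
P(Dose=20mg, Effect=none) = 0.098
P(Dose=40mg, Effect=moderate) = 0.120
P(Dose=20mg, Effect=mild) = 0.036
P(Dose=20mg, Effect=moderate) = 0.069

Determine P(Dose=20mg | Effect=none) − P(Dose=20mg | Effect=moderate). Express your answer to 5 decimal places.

0.23132

P(Effect=none) = 0.054 + 0.098 + 0.055 = 0.207; P(Dose=20mg | Effect=none) = 0.098/0.207 = 0.473430.
P(Effect=moderate) = 0.096 + 0.069 + 0.120 = 0.285; P(Dose=20mg | Effect=moderate) = 0.069/0.285 = 0.242105.
Difference = 0.23132.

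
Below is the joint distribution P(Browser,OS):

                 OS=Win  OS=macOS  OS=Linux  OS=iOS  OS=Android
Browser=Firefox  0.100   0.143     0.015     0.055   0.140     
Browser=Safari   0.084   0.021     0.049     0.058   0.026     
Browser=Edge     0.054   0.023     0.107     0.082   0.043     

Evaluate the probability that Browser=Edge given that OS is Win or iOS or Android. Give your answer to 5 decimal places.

0.27882

P(OS=Win) = 0.100 + 0.084 + 0.054 = 0.238.
P(OS=iOS) = 0.055 + 0.058 + 0.082 = 0.195.
P(OS=Android) = 0.140 + 0.026 + 0.043 = 0.209.
P(OS ∈ {Win, iOS, Android}) = 0.238 + 0.195 + 0.209 = 0.642; P(Browser=Edge, OS ∈ {Win, iOS, Android}) = 0.054 + 0.082 + 0.043 = 0.179.
P(Browser=Edge | OS ∈ {Win, iOS, Android}) = 0.179/0.642 = 0.27882.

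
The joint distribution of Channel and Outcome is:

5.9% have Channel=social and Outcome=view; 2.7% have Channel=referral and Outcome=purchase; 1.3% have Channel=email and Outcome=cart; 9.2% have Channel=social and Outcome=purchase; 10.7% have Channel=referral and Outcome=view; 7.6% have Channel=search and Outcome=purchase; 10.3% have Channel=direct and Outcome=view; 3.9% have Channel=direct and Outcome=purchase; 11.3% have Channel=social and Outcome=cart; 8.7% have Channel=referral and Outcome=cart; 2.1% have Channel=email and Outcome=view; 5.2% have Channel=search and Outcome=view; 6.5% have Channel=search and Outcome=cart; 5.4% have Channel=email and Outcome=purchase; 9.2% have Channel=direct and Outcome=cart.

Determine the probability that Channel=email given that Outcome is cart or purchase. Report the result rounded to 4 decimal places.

P(Outcome=cart) = 0.013 + 0.065 + 0.113 + 0.092 + 0.087 = 0.370.
P(Outcome=purchase) = 0.054 + 0.076 + 0.092 + 0.039 + 0.027 = 0.288.
P(Outcome ∈ {cart, purchase}) = 0.370 + 0.288 = 0.658; P(Channel=email, Outcome ∈ {cart, purchase}) = 0.013 + 0.054 = 0.067.
P(Channel=email | Outcome ∈ {cart, purchase}) = 0.067/0.658 = 0.1018.

0.1018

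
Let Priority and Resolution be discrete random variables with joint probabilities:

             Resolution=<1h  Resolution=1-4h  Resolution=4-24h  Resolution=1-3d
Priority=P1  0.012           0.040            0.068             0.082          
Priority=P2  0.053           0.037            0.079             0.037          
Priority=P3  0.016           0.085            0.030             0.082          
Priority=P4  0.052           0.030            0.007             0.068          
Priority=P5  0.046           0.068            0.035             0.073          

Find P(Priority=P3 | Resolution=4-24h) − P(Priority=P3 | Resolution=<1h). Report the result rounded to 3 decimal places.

P(Resolution=4-24h) = 0.068 + 0.079 + 0.030 + 0.007 + 0.035 = 0.219; P(Priority=P3 | Resolution=4-24h) = 0.030/0.219 = 0.1370.
P(Resolution=<1h) = 0.012 + 0.053 + 0.016 + 0.052 + 0.046 = 0.179; P(Priority=P3 | Resolution=<1h) = 0.016/0.179 = 0.0894.
Difference = 0.048.

0.048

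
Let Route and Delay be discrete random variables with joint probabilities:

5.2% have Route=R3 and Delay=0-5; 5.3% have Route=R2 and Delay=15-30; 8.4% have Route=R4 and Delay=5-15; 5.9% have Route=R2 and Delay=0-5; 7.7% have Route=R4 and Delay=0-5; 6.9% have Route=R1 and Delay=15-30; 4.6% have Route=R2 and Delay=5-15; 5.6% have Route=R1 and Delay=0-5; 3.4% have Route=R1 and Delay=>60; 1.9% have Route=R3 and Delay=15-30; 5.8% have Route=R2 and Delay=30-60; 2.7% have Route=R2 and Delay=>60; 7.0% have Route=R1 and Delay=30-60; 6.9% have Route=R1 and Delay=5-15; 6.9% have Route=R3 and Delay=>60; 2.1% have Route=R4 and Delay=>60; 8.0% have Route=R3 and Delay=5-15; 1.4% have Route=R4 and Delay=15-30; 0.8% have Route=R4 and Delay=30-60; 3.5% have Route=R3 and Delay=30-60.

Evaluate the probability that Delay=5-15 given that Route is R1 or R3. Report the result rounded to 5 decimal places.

0.26944

P(Route=R1) = 0.056 + 0.069 + 0.069 + 0.070 + 0.034 = 0.298.
P(Route=R3) = 0.052 + 0.080 + 0.019 + 0.035 + 0.069 = 0.255.
P(Route ∈ {R1, R3}) = 0.298 + 0.255 = 0.553; P(Delay=5-15, Route ∈ {R1, R3}) = 0.069 + 0.080 = 0.149.
P(Delay=5-15 | Route ∈ {R1, R3}) = 0.149/0.553 = 0.26944.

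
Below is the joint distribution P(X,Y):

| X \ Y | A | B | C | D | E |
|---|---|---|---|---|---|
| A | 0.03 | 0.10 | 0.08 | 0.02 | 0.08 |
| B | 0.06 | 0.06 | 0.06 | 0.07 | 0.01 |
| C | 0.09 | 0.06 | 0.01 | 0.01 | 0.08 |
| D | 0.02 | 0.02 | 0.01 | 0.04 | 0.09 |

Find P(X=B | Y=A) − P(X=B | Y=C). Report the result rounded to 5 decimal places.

-0.07500

P(Y=A) = 0.03 + 0.06 + 0.09 + 0.02 = 0.20; P(X=B | Y=A) = 0.06/0.20 = 0.300000.
P(Y=C) = 0.08 + 0.06 + 0.01 + 0.01 = 0.16; P(X=B | Y=C) = 0.06/0.16 = 0.375000.
Difference = -0.07500.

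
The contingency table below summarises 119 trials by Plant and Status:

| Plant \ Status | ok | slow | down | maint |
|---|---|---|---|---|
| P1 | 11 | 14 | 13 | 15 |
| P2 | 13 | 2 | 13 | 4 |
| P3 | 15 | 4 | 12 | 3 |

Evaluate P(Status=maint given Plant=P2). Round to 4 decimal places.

Total with Plant=P2: 13 + 2 + 13 + 4 = 32.
P(Status=maint | Plant=P2) = 4/32 = 0.1250.

0.1250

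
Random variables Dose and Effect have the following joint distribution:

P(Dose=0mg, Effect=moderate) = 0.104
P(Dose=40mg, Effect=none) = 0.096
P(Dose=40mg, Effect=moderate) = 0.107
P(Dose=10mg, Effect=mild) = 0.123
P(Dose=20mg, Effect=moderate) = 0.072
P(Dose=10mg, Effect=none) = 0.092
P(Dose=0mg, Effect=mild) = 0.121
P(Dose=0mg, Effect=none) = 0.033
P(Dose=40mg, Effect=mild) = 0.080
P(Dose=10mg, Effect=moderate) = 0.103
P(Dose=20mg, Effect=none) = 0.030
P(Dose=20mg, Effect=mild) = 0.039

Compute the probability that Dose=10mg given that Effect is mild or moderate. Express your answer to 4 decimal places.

0.3017

P(Effect=mild) = 0.121 + 0.123 + 0.039 + 0.080 = 0.363.
P(Effect=moderate) = 0.104 + 0.103 + 0.072 + 0.107 = 0.386.
P(Effect ∈ {mild, moderate}) = 0.363 + 0.386 = 0.749; P(Dose=10mg, Effect ∈ {mild, moderate}) = 0.123 + 0.103 = 0.226.
P(Dose=10mg | Effect ∈ {mild, moderate}) = 0.226/0.749 = 0.3017.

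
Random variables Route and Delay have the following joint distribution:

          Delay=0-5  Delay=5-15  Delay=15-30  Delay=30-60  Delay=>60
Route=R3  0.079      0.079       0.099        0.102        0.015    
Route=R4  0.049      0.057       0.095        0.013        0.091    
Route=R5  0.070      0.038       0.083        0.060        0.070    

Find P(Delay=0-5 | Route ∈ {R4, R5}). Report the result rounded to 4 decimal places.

P(Route=R4) = 0.049 + 0.057 + 0.095 + 0.013 + 0.091 = 0.305.
P(Route=R5) = 0.070 + 0.038 + 0.083 + 0.060 + 0.070 = 0.321.
P(Route ∈ {R4, R5}) = 0.305 + 0.321 = 0.626; P(Delay=0-5, Route ∈ {R4, R5}) = 0.049 + 0.070 = 0.119.
P(Delay=0-5 | Route ∈ {R4, R5}) = 0.119/0.626 = 0.1901.

0.1901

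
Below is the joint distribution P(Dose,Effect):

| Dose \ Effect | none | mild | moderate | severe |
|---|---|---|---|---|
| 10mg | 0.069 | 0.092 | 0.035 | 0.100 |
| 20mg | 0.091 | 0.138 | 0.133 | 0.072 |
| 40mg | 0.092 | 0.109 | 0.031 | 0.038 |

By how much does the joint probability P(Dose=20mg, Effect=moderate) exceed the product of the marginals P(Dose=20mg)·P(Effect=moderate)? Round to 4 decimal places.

P(Dose=20mg) = 0.091 + 0.138 + 0.133 + 0.072 = 0.434.
P(Effect=moderate) = 0.035 + 0.133 + 0.031 = 0.199.
P(Dose=20mg, Effect=moderate) − P(Dose=20mg)P(Effect=moderate) = 0.133 − 0.434×0.199 = 0.0466.

0.0466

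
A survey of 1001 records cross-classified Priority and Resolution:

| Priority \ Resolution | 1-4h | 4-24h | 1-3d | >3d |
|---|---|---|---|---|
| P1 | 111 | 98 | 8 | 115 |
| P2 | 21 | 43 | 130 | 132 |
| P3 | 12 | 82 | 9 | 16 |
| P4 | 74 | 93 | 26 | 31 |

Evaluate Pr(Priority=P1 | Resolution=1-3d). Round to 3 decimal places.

0.046

Total with Resolution=1-3d: 8 + 130 + 9 + 26 = 173.
P(Priority=P1 | Resolution=1-3d) = 8/173 = 0.046.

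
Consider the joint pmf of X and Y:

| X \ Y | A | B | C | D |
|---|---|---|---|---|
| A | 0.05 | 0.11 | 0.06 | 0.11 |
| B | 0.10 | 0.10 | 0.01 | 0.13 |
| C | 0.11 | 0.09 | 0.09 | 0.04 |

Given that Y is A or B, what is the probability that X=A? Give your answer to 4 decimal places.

P(Y=A) = 0.05 + 0.10 + 0.11 = 0.26.
P(Y=B) = 0.11 + 0.10 + 0.09 = 0.30.
P(Y ∈ {A, B}) = 0.26 + 0.30 = 0.56; P(X=A, Y ∈ {A, B}) = 0.05 + 0.11 = 0.16.
P(X=A | Y ∈ {A, B}) = 0.16/0.56 = 0.2857.

0.2857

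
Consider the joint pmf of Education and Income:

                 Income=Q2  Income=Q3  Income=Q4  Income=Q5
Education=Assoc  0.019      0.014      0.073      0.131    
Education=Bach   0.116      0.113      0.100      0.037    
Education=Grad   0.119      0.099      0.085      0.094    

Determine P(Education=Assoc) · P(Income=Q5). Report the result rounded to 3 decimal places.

0.062

P(Education=Assoc) = 0.019 + 0.014 + 0.073 + 0.131 = 0.237.
P(Income=Q5) = 0.131 + 0.037 + 0.094 = 0.262.
Product: 0.237 × 0.262 = 0.062.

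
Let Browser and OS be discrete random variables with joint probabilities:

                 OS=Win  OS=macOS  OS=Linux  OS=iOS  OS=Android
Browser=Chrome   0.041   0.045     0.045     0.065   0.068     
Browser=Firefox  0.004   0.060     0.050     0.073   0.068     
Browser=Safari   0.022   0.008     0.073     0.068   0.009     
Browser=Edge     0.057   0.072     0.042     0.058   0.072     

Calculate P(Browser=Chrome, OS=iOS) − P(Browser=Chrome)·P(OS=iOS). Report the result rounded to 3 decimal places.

-0.005

P(Browser=Chrome) = 0.041 + 0.045 + 0.045 + 0.065 + 0.068 = 0.264.
P(OS=iOS) = 0.065 + 0.073 + 0.068 + 0.058 = 0.264.
P(Browser=Chrome, OS=iOS) − P(Browser=Chrome)P(OS=iOS) = 0.065 − 0.264×0.264 = -0.005.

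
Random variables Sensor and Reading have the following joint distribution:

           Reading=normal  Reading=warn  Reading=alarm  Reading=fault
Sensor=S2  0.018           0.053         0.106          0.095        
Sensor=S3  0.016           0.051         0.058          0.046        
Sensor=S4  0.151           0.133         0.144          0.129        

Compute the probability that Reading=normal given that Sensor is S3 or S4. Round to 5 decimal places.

P(Sensor=S3) = 0.016 + 0.051 + 0.058 + 0.046 = 0.171.
P(Sensor=S4) = 0.151 + 0.133 + 0.144 + 0.129 = 0.557.
P(Sensor ∈ {S3, S4}) = 0.171 + 0.557 = 0.728; P(Reading=normal, Sensor ∈ {S3, S4}) = 0.016 + 0.151 = 0.167.
P(Reading=normal | Sensor ∈ {S3, S4}) = 0.167/0.728 = 0.22940.

0.22940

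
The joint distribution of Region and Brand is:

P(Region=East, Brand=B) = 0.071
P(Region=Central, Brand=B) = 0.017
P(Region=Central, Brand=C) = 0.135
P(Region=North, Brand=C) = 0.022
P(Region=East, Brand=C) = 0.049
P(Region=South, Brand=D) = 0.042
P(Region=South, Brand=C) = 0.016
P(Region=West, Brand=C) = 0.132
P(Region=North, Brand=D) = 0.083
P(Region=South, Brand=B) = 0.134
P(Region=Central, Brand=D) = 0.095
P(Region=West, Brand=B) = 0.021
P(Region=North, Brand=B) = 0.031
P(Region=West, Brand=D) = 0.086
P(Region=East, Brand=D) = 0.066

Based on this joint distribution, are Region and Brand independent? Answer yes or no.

P(Region=South) = 0.192 and P(Brand=B) = 0.274, so their product is 0.05261, but P(Region=South, Brand=B) = 0.134. Since these differ, Region and Brand are not independent.

no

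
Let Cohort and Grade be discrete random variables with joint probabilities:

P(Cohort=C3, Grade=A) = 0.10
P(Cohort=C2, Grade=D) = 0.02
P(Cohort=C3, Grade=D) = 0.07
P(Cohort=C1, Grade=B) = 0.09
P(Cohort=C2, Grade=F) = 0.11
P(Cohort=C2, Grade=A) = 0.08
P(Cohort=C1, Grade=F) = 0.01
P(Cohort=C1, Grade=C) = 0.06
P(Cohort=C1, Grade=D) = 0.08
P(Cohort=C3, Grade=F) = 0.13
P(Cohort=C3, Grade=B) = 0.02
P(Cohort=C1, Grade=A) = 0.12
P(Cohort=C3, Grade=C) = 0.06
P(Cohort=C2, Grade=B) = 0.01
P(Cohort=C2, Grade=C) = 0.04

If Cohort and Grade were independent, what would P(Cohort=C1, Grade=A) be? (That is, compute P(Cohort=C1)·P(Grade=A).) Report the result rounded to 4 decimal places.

P(Cohort=C1) = 0.12 + 0.09 + 0.06 + 0.08 + 0.01 = 0.36.
P(Grade=A) = 0.12 + 0.08 + 0.10 = 0.30.
Product: 0.36 × 0.30 = 0.1080.

0.1080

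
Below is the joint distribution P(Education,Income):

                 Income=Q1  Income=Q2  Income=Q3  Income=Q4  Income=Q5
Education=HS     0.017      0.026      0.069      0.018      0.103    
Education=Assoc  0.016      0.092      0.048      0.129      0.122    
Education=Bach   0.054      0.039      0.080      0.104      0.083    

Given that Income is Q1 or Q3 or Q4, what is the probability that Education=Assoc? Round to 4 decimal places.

0.3607

P(Income=Q1) = 0.017 + 0.016 + 0.054 = 0.087.
P(Income=Q3) = 0.069 + 0.048 + 0.080 = 0.197.
P(Income=Q4) = 0.018 + 0.129 + 0.104 = 0.251.
P(Income ∈ {Q1, Q3, Q4}) = 0.087 + 0.197 + 0.251 = 0.535; P(Education=Assoc, Income ∈ {Q1, Q3, Q4}) = 0.016 + 0.048 + 0.129 = 0.193.
P(Education=Assoc | Income ∈ {Q1, Q3, Q4}) = 0.193/0.535 = 0.3607.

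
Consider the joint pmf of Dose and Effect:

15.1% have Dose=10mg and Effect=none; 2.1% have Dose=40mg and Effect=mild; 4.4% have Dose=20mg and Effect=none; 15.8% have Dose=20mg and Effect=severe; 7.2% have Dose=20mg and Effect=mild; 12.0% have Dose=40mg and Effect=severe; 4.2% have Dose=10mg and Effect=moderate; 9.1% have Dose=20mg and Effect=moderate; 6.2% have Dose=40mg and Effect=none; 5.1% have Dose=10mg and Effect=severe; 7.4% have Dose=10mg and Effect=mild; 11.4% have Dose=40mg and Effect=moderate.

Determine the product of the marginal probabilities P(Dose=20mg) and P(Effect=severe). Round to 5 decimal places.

P(Dose=20mg) = 0.044 + 0.072 + 0.091 + 0.158 = 0.365.
P(Effect=severe) = 0.051 + 0.158 + 0.120 = 0.329.
Product: 0.365 × 0.329 = 0.12009.

0.12009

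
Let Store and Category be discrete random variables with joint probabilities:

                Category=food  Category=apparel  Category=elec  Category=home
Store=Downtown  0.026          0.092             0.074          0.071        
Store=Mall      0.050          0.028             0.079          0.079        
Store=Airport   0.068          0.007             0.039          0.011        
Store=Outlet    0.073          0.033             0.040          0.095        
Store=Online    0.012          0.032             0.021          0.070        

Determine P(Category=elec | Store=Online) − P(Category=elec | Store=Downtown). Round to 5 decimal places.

P(Store=Online) = 0.012 + 0.032 + 0.021 + 0.070 = 0.135; P(Category=elec | Store=Online) = 0.021/0.135 = 0.155556.
P(Store=Downtown) = 0.026 + 0.092 + 0.074 + 0.071 = 0.263; P(Category=elec | Store=Downtown) = 0.074/0.263 = 0.281369.
Difference = -0.12581.

-0.12581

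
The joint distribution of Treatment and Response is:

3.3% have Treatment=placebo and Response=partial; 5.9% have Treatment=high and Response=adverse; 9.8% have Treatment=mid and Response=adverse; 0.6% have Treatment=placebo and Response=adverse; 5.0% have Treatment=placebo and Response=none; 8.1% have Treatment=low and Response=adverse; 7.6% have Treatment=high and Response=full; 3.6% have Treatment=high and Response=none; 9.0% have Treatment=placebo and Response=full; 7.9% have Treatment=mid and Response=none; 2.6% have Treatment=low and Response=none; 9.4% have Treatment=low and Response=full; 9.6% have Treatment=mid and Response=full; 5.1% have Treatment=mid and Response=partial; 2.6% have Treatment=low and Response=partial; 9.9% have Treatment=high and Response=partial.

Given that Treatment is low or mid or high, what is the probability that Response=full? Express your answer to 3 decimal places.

P(Treatment=low) = 0.026 + 0.026 + 0.094 + 0.081 = 0.227.
P(Treatment=mid) = 0.079 + 0.051 + 0.096 + 0.098 = 0.324.
P(Treatment=high) = 0.036 + 0.099 + 0.076 + 0.059 = 0.270.
P(Treatment ∈ {low, mid, high}) = 0.227 + 0.324 + 0.270 = 0.821; P(Response=full, Treatment ∈ {low, mid, high}) = 0.094 + 0.096 + 0.076 = 0.266.
P(Response=full | Treatment ∈ {low, mid, high}) = 0.266/0.821 = 0.324.

0.324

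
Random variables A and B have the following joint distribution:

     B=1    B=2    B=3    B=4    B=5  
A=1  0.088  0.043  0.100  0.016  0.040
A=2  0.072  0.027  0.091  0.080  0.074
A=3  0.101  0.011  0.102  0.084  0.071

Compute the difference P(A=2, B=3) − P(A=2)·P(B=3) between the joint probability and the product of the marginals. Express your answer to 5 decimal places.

P(A=2) = 0.072 + 0.027 + 0.091 + 0.080 + 0.074 = 0.344.
P(B=3) = 0.100 + 0.091 + 0.102 = 0.293.
P(A=2, B=3) − P(A=2)P(B=3) = 0.091 − 0.344×0.293 = -0.00979.

-0.00979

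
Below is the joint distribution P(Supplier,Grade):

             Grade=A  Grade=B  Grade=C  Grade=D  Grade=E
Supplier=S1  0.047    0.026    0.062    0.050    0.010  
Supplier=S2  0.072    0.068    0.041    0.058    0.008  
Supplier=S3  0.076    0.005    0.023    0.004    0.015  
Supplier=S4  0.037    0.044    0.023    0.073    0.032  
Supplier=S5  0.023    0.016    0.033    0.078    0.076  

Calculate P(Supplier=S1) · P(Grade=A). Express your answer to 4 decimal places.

0.0497

P(Supplier=S1) = 0.047 + 0.026 + 0.062 + 0.050 + 0.010 = 0.195.
P(Grade=A) = 0.047 + 0.072 + 0.076 + 0.037 + 0.023 = 0.255.
Product: 0.195 × 0.255 = 0.0497.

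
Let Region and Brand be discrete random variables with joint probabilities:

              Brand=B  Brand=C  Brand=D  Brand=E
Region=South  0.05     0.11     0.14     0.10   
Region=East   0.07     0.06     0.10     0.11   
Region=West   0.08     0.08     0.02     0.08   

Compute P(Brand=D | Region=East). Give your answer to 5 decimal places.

P(Region=East) = 0.07 + 0.06 + 0.10 + 0.11 = 0.34.
P(Brand=D | Region=East) = 0.10/0.34 = 0.29412.

0.29412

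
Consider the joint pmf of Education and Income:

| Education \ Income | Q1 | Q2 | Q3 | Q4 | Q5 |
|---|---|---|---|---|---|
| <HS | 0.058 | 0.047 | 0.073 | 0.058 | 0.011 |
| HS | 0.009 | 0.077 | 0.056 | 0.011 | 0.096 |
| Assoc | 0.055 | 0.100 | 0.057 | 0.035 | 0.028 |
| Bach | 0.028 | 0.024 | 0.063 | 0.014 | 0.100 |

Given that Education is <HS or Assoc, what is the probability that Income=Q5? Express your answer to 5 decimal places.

0.07471

P(Education=<HS) = 0.058 + 0.047 + 0.073 + 0.058 + 0.011 = 0.247.
P(Education=Assoc) = 0.055 + 0.100 + 0.057 + 0.035 + 0.028 = 0.275.
P(Education ∈ {<HS, Assoc}) = 0.247 + 0.275 = 0.522; P(Income=Q5, Education ∈ {<HS, Assoc}) = 0.011 + 0.028 = 0.039.
P(Income=Q5 | Education ∈ {<HS, Assoc}) = 0.039/0.522 = 0.07471.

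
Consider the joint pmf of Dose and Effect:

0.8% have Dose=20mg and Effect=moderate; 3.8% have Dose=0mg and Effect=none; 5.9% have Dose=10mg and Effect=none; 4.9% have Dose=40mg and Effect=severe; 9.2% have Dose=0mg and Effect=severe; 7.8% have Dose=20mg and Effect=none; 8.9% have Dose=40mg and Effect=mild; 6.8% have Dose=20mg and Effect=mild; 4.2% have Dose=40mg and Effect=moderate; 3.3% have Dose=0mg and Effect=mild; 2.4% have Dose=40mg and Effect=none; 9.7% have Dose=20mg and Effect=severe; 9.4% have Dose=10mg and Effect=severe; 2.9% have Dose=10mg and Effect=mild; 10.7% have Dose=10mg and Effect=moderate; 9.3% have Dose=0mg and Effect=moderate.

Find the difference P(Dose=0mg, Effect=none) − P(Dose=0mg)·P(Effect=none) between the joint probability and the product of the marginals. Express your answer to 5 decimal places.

P(Dose=0mg) = 0.038 + 0.033 + 0.093 + 0.092 = 0.256.
P(Effect=none) = 0.038 + 0.059 + 0.078 + 0.024 = 0.199.
P(Dose=0mg, Effect=none) − P(Dose=0mg)P(Effect=none) = 0.038 − 0.256×0.199 = -0.01294.

-0.01294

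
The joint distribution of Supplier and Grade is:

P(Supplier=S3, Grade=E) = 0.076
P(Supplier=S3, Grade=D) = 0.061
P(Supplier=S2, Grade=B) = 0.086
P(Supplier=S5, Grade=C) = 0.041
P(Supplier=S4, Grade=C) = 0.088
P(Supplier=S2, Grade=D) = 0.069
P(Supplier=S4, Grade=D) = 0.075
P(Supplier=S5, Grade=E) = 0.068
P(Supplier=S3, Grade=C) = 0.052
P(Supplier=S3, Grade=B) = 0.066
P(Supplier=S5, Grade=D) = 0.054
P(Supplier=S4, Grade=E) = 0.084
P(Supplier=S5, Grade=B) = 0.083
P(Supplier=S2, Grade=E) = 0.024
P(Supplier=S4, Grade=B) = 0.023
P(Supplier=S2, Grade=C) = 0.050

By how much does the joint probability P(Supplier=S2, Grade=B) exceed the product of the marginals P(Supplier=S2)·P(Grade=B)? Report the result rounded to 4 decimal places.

0.0269

P(Supplier=S2) = 0.086 + 0.050 + 0.069 + 0.024 = 0.229.
P(Grade=B) = 0.086 + 0.066 + 0.023 + 0.083 = 0.258.
P(Supplier=S2, Grade=B) − P(Supplier=S2)P(Grade=B) = 0.086 − 0.229×0.258 = 0.0269.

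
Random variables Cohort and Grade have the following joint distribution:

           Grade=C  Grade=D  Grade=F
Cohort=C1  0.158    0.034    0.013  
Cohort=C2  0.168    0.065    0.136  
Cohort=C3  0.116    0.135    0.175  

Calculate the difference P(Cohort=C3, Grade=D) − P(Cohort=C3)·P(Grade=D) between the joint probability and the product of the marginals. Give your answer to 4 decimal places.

P(Cohort=C3) = 0.116 + 0.135 + 0.175 = 0.426.
P(Grade=D) = 0.034 + 0.065 + 0.135 = 0.234.
P(Cohort=C3, Grade=D) − P(Cohort=C3)P(Grade=D) = 0.135 − 0.426×0.234 = 0.0353.

0.0353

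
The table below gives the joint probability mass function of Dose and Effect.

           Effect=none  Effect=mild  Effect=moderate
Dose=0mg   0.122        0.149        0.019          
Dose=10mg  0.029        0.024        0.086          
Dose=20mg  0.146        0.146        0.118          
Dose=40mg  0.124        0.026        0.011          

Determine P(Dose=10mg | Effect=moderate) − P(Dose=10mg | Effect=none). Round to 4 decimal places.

P(Effect=moderate) = 0.019 + 0.086 + 0.118 + 0.011 = 0.234; P(Dose=10mg | Effect=moderate) = 0.086/0.234 = 0.36752.
P(Effect=none) = 0.122 + 0.029 + 0.146 + 0.124 = 0.421; P(Dose=10mg | Effect=none) = 0.029/0.421 = 0.06888.
Difference = 0.2986.

0.2986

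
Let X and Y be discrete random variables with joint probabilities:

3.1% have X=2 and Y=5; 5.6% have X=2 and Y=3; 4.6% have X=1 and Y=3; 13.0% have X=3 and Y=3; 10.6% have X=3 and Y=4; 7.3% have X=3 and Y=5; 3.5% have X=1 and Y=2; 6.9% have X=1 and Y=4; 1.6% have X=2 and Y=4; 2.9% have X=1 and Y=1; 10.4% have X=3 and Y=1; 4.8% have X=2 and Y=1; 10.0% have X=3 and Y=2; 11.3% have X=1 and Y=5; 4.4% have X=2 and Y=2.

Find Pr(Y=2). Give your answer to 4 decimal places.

P(Y=2) = 0.035 + 0.044 + 0.100 = 0.179.

0.1790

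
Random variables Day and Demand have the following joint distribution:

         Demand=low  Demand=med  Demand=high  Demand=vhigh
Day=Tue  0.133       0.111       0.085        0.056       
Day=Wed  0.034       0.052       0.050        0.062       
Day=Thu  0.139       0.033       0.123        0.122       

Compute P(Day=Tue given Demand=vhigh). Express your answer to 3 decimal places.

0.233

P(Demand=vhigh) = 0.056 + 0.062 + 0.122 = 0.240.
P(Day=Tue | Demand=vhigh) = 0.056/0.240 = 0.233.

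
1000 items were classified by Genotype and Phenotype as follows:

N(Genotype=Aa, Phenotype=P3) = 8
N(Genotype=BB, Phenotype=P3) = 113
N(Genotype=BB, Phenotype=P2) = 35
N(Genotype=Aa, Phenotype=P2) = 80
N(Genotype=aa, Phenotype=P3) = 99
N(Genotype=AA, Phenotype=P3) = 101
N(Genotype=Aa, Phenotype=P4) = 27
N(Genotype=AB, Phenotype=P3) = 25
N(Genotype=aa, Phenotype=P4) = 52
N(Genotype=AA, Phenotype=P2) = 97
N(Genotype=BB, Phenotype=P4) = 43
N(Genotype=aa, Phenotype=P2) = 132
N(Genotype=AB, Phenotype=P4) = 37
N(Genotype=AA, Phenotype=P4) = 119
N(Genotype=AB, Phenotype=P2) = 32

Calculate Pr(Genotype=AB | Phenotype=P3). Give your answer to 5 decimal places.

Total with Phenotype=P3: 101 + 8 + 99 + 25 + 113 = 346.
P(Genotype=AB | Phenotype=P3) = 25/346 = 0.07225.

0.07225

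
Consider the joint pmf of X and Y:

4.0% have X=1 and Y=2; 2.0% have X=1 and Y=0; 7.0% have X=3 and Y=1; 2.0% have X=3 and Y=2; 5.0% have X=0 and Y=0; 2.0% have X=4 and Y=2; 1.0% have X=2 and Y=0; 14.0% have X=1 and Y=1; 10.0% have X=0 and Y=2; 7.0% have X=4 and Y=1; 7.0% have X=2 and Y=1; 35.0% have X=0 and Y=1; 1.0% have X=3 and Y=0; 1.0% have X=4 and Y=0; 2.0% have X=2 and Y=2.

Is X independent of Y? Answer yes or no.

yes

Every cell satisfies P(X,Y) = P(X)·P(Y). For instance P(X=2) = 0.100, P(Y=1) = 0.700, and 0.100×0.700 = 0.070 matches the joint entry. So X and Y are independent.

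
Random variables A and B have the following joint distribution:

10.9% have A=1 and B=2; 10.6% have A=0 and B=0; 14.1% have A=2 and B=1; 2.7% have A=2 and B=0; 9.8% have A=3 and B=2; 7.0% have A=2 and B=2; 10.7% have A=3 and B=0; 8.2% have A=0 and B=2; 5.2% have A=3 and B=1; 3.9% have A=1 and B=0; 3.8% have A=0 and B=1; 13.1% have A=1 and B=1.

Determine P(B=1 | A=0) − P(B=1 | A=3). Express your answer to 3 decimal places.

P(A=0) = 0.106 + 0.038 + 0.082 = 0.226; P(B=1 | A=0) = 0.038/0.226 = 0.1681.
P(A=3) = 0.107 + 0.052 + 0.098 = 0.257; P(B=1 | A=3) = 0.052/0.257 = 0.2023.
Difference = -0.034.

-0.034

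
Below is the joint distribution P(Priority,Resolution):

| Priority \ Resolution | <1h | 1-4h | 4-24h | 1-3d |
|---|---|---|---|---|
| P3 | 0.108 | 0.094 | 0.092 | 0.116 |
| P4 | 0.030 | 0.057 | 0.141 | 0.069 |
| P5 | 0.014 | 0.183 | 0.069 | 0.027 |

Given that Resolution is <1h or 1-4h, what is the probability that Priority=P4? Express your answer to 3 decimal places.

0.179

P(Resolution=<1h) = 0.108 + 0.030 + 0.014 = 0.152.
P(Resolution=1-4h) = 0.094 + 0.057 + 0.183 = 0.334.
P(Resolution ∈ {<1h, 1-4h}) = 0.152 + 0.334 = 0.486; P(Priority=P4, Resolution ∈ {<1h, 1-4h}) = 0.030 + 0.057 = 0.087.
P(Priority=P4 | Resolution ∈ {<1h, 1-4h}) = 0.087/0.486 = 0.179.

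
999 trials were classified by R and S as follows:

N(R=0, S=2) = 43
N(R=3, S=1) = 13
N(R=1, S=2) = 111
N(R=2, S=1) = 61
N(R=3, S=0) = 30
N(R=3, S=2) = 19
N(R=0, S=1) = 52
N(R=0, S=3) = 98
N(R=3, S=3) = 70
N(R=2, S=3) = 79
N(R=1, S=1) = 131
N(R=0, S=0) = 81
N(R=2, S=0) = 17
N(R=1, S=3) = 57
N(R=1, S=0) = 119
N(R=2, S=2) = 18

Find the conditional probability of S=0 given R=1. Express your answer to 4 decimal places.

Total with R=1: 119 + 131 + 111 + 57 = 418.
P(S=0 | R=1) = 119/418 = 0.2847.

0.2847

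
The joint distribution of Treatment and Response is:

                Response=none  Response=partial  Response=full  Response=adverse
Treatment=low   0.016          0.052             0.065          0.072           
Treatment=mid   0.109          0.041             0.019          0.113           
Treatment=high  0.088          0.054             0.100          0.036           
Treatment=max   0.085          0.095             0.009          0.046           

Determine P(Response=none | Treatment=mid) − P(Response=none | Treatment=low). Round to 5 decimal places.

0.30848

P(Treatment=mid) = 0.109 + 0.041 + 0.019 + 0.113 = 0.282; P(Response=none | Treatment=mid) = 0.109/0.282 = 0.386525.
P(Treatment=low) = 0.016 + 0.052 + 0.065 + 0.072 = 0.205; P(Response=none | Treatment=low) = 0.016/0.205 = 0.078049.
Difference = 0.30848.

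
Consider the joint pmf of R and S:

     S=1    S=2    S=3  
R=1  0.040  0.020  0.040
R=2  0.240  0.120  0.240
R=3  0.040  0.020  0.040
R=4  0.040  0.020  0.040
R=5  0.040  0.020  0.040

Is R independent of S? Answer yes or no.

Every cell satisfies P(R,S) = P(R)·P(S). For instance P(R=2) = 0.600, P(S=3) = 0.400, and 0.600×0.400 = 0.240 matches the joint entry. So R and S are independent.

yes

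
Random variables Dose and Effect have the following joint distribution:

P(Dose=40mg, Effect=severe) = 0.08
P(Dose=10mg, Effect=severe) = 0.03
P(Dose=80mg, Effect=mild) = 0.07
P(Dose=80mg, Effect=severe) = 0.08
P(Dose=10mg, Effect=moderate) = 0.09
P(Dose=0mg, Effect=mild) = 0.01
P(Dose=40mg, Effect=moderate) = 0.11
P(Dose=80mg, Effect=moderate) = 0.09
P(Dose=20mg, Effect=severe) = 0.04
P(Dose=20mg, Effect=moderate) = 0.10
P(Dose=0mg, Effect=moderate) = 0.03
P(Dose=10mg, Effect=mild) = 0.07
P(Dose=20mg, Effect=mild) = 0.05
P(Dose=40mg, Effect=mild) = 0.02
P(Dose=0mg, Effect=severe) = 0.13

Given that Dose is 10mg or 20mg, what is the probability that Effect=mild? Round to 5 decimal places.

0.31579

P(Dose=10mg) = 0.07 + 0.09 + 0.03 = 0.19.
P(Dose=20mg) = 0.05 + 0.10 + 0.04 = 0.19.
P(Dose ∈ {10mg, 20mg}) = 0.19 + 0.19 = 0.38; P(Effect=mild, Dose ∈ {10mg, 20mg}) = 0.07 + 0.05 = 0.12.
P(Effect=mild | Dose ∈ {10mg, 20mg}) = 0.12/0.38 = 0.31579.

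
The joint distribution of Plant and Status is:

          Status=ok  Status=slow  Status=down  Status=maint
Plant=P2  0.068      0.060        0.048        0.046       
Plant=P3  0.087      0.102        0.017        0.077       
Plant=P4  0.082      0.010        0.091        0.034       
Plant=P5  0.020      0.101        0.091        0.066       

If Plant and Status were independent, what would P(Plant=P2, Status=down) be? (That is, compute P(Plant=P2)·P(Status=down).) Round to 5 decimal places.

0.05483

P(Plant=P2) = 0.068 + 0.060 + 0.048 + 0.046 = 0.222.
P(Status=down) = 0.048 + 0.017 + 0.091 + 0.091 = 0.247.
Product: 0.222 × 0.247 = 0.05483.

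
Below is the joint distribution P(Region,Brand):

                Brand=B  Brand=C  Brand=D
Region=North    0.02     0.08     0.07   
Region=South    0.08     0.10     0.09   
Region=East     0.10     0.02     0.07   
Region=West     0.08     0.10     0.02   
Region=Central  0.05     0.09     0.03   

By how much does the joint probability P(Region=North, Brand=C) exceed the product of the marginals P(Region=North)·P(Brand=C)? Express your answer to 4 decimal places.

0.0137

P(Region=North) = 0.02 + 0.08 + 0.07 = 0.17.
P(Brand=C) = 0.08 + 0.10 + 0.02 + 0.10 + 0.09 = 0.39.
P(Region=North, Brand=C) − P(Region=North)P(Brand=C) = 0.08 − 0.17×0.39 = 0.0137.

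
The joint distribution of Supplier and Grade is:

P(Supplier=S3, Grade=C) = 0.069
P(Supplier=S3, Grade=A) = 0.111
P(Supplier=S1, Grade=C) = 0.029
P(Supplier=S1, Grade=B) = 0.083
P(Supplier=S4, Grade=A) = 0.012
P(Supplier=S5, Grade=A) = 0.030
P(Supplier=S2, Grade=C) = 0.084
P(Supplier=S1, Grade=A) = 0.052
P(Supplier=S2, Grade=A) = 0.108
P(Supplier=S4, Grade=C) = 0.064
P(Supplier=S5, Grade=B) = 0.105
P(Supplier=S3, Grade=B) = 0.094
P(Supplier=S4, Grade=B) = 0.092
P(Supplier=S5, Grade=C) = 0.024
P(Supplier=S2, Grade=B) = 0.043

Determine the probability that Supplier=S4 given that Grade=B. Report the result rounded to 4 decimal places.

0.2206

P(Grade=B) = 0.083 + 0.043 + 0.094 + 0.092 + 0.105 = 0.417.
P(Supplier=S4 | Grade=B) = 0.092/0.417 = 0.2206.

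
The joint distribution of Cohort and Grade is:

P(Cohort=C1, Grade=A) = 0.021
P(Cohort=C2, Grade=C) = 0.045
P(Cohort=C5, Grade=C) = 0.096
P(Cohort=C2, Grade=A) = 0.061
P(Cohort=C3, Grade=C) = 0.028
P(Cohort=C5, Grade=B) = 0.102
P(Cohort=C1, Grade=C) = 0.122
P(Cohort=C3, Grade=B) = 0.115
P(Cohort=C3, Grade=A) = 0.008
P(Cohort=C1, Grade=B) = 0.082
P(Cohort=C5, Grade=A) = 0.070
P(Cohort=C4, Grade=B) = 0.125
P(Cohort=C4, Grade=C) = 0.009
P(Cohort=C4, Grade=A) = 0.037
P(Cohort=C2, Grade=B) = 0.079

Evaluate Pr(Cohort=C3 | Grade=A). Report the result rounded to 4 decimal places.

0.0406

P(Grade=A) = 0.021 + 0.061 + 0.008 + 0.037 + 0.070 = 0.197.
P(Cohort=C3 | Grade=A) = 0.008/0.197 = 0.0406.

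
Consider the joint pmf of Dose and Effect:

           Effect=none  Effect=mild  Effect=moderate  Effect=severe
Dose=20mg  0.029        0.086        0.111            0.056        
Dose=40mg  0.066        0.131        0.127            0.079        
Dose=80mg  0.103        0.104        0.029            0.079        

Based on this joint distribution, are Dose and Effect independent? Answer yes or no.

no

P(Dose=80mg) = 0.315 and P(Effect=moderate) = 0.267, so their product is 0.08411, but P(Dose=80mg, Effect=moderate) = 0.029. Since these differ, Dose and Effect are not independent.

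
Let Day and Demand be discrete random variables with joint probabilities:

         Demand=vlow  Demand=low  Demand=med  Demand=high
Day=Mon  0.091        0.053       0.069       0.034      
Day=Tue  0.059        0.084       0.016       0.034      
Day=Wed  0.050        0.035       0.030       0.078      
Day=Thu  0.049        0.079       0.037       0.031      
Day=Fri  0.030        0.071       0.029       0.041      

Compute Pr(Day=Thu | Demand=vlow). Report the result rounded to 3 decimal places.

P(Demand=vlow) = 0.091 + 0.059 + 0.050 + 0.049 + 0.030 = 0.279.
P(Day=Thu | Demand=vlow) = 0.049/0.279 = 0.176.

0.176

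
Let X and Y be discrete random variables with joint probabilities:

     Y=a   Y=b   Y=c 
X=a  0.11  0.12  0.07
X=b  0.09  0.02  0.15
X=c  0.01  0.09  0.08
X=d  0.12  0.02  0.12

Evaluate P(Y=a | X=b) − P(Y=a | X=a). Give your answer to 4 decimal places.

-0.0205

P(X=b) = 0.09 + 0.02 + 0.15 = 0.26; P(Y=a | X=b) = 0.09/0.26 = 0.34615.
P(X=a) = 0.11 + 0.12 + 0.07 = 0.30; P(Y=a | X=a) = 0.11/0.30 = 0.36667.
Difference = -0.0205.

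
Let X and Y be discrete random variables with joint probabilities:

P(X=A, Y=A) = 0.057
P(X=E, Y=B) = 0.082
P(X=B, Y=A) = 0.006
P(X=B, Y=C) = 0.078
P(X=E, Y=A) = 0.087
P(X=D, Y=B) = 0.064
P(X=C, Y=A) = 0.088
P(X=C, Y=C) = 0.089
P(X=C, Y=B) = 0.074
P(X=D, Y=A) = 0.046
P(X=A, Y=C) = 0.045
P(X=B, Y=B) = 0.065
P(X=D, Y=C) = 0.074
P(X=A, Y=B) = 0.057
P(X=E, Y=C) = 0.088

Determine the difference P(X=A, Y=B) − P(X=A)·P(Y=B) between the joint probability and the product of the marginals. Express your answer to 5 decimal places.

0.00262

P(X=A) = 0.057 + 0.057 + 0.045 = 0.159.
P(Y=B) = 0.057 + 0.065 + 0.074 + 0.064 + 0.082 = 0.342.
P(X=A, Y=B) − P(X=A)P(Y=B) = 0.057 − 0.159×0.342 = 0.00262.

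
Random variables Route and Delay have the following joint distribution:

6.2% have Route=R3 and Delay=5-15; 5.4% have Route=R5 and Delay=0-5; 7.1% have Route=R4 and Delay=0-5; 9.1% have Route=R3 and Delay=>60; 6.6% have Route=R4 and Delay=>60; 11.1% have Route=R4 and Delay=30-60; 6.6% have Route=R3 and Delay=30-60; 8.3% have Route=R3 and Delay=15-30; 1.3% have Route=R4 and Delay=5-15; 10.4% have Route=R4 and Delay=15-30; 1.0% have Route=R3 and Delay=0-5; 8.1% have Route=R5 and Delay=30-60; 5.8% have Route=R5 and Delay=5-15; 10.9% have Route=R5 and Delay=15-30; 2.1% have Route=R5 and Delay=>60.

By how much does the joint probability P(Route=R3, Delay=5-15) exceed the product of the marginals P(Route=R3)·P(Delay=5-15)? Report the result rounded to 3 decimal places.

P(Route=R3) = 0.010 + 0.062 + 0.083 + 0.066 + 0.091 = 0.312.
P(Delay=5-15) = 0.062 + 0.013 + 0.058 = 0.133.
P(Route=R3, Delay=5-15) − P(Route=R3)P(Delay=5-15) = 0.062 − 0.312×0.133 = 0.021.

0.021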